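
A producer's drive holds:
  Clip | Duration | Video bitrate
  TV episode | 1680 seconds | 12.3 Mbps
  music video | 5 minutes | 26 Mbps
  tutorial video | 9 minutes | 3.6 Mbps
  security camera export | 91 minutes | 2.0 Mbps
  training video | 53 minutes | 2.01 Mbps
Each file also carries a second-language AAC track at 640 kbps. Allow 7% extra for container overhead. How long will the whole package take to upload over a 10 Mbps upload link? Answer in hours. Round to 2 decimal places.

1.63 hours

Audio: 640 kbps = 0.640 Mbps.
TV episode: 12.940 Mbps × 1680 s × 1.07 = 23260.9 Mb
music video: 26.640 Mbps × 300 s × 1.07 = 8551.4 Mb
tutorial video: 4.240 Mbps × 540 s × 1.07 = 2449.9 Mb
security camera export: 2.640 Mbps × 5460 s × 1.07 = 15423.4 Mb
training video: 2.650 Mbps × 3180 s × 1.07 = 9016.9 Mb
Total: 58702.6 Mb = 7337.8 MB.
At 10 Mbps: 58702.6 / 10 = 5870 s ≈ 1.63 hours.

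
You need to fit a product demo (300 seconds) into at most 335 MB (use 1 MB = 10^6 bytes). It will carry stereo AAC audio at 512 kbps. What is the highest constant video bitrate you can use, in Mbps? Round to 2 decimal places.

Budget: 335 MB = 2680.0 Mb.
Total bitrate budget: 2680.0 Mb / 300 s = 8.933 Mbps.
Audio: 512 kbps = 0.512 Mbps.
Video: 8.933 − 0.512 = 8.421 Mbps.

8.42 Mbps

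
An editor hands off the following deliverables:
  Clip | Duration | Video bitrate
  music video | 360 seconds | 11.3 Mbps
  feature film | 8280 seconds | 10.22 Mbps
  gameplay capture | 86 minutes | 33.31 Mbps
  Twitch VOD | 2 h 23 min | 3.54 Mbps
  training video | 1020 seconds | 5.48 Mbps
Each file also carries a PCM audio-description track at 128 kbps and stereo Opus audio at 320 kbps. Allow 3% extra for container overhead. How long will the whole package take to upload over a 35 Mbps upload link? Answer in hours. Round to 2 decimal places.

2.51 hours

Audio total: 128 + 320 = 448 kbps = 0.448 Mbps.
music video: 11.748 Mbps × 360 s × 1.03 = 4356.2 Mb
feature film: 10.668 Mbps × 8280 s × 1.03 = 90981.0 Mb
gameplay capture: 33.758 Mbps × 5160 s × 1.03 = 179417.0 Mb
Twitch VOD: 3.988 Mbps × 8580 s × 1.03 = 35243.6 Mb
training video: 5.928 Mbps × 1020 s × 1.03 = 6228.0 Mb
Total: 316225.7 Mb = 39528.2 MB.
At 35 Mbps: 316225.7 / 35 = 9035 s ≈ 2.51 hours.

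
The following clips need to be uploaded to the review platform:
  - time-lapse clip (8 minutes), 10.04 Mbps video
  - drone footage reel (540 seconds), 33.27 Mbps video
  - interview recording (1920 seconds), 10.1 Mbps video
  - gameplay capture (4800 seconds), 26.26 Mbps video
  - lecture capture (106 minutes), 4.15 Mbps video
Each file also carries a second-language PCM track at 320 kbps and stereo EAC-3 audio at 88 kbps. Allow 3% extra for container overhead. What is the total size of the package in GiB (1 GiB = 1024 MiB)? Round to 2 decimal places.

24.03 GiB

Audio total: 320 + 88 = 408 kbps = 0.408 Mbps.
time-lapse clip: 10.448 Mbps × 480 s × 1.03 = 5165.5 Mb
drone footage reel: 33.678 Mbps × 540 s × 1.03 = 18731.7 Mb
interview recording: 10.508 Mbps × 1920 s × 1.03 = 20780.6 Mb
gameplay capture: 26.668 Mbps × 4800 s × 1.03 = 131846.6 Mb
lecture capture: 4.558 Mbps × 6360 s × 1.03 = 29858.5 Mb
Total: 206383.0 Mb = 25797.9 MB.
= 24.03 GiB.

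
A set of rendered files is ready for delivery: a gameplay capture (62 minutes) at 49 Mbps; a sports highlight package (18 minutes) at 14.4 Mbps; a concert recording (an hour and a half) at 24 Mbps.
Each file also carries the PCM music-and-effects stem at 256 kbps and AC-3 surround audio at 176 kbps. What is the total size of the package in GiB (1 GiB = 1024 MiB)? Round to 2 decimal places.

Audio total: 256 + 176 = 432 kbps = 0.432 Mbps.
gameplay capture: 49.432 Mbps × 3720 s = 183887.0 Mb
sports highlight package: 14.832 Mbps × 1080 s = 16018.6 Mb
concert recording: 24.432 Mbps × 5400 s = 131932.8 Mb
Total: 331838.4 Mb = 41479.8 MB.
= 38.63 GiB.

38.63 GiB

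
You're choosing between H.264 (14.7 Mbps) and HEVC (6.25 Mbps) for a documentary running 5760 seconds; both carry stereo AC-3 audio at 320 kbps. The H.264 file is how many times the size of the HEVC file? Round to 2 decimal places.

Audio: 320 kbps = 0.320 Mbps.
H.264: 15.020 Mbps × 5760 s = 86515.2 Mb = 10.814 GB.
HEVC: 6.570 Mbps × 5760 s = 37843.2 Mb = 4.730 GB.
Ratio: 10.814 / 4.730 = 2.286.

2.29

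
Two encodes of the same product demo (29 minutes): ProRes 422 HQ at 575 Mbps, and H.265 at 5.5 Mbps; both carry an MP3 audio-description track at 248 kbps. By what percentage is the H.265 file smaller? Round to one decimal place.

99.0%

29 min = 1740 s
Audio: 248 kbps = 0.248 Mbps.
ProRes 422 HQ: 575.248 Mbps × 1740 s = 1000931.5 Mb = 116.524 GiB.
H.265: 5.748 Mbps × 1740 s = 10001.5 Mb = 1.164 GiB.
Reduction: (1 − 1.164/116.524) × 100 = 99.00%.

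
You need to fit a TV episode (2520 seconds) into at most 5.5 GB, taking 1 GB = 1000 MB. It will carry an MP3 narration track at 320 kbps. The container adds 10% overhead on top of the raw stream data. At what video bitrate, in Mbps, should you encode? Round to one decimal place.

Budget: 5.5 GB = 44000.0 Mb.
Stream payload after overhead: 44000.0 / 1.10 = 40000.0 Mb.
Total bitrate budget: 40000.0 Mb / 2520 s = 15.873 Mbps.
Audio: 320 kbps = 0.320 Mbps.
Video: 15.873 − 0.320 = 15.553 Mbps.

15.6 Mbps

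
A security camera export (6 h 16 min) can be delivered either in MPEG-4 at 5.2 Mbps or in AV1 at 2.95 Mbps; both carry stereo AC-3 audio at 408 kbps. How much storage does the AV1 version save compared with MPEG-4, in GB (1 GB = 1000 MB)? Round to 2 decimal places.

6 h 16 min = 376 min = 22560 s
Audio: 408 kbps = 0.408 Mbps.
MPEG-4: 5.608 Mbps × 22560 s = 126516.5 Mb = 15.815 GB.
AV1: 3.358 Mbps × 22560 s = 75756.5 Mb = 9.470 GB.
Saving: 15.815 − 9.470 = 6.345 GB.

6.35 GB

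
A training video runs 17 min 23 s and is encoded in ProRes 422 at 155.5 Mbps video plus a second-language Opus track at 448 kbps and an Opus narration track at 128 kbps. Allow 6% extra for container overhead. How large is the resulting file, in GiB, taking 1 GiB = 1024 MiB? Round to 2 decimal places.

17 min 23 s = 1043 s
Audio total: 448 + 128 = 576 kbps = 0.576 Mbps.
Total bitrate: 155.5 + 0.576 = 156.076 Mbps.
Stream data: 156.076 Mbps × 1043 s = 162787.3 Mb.
With 6% container overhead: ×1.06.
172,555 Mb = 21,569,313,010 bytes ÷ 1,073,741,824 = 20.09 GiB.

20.09 GiB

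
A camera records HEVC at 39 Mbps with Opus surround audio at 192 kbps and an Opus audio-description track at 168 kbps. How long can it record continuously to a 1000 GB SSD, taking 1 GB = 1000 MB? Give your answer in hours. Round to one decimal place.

Audio total: 192 + 168 = 360 kbps = 0.360 Mbps.
Total bitrate: 39 + 0.360 = 39.360 Mbps.
Capacity: 1000 GB = 8,000,000 Mb.
Recording time: 8,000,000 / 39.360 = 203,252 s ≈ 56.5 hours.

56.5 hours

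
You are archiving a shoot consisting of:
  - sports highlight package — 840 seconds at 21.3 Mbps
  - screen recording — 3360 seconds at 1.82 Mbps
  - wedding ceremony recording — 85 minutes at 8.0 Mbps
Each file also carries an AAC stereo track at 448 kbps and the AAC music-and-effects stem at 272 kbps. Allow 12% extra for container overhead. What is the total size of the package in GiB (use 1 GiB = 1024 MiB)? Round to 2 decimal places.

9.32 GiB

Audio total: 448 + 272 = 720 kbps = 0.720 Mbps.
sports highlight package: 22.020 Mbps × 840 s × 1.12 = 20716.4 Mb
screen recording: 2.540 Mbps × 3360 s × 1.12 = 9558.5 Mb
wedding ceremony recording: 8.720 Mbps × 5100 s × 1.12 = 49808.6 Mb
Total: 80083.6 Mb = 10010.4 MB.
= 9.323 GiB.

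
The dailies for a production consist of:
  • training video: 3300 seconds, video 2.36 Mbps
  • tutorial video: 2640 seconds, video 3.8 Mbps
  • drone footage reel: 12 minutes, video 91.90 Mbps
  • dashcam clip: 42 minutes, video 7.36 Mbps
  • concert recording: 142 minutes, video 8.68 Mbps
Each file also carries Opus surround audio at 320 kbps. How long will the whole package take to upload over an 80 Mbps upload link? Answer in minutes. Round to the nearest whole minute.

38 minutes

Audio: 320 kbps = 0.320 Mbps.
training video: 2.680 Mbps × 3300 s = 8844.0 Mb
tutorial video: 4.120 Mbps × 2640 s = 10876.8 Mb
drone footage reel: 92.220 Mbps × 720 s = 66398.4 Mb
dashcam clip: 7.680 Mbps × 2520 s = 19353.6 Mb
concert recording: 9.000 Mbps × 8520 s = 76680.0 Mb
Total: 182152.8 Mb = 22769.1 MB.
At 80 Mbps: 182152.8 / 80 = 2277 s ≈ 37.9 minutes.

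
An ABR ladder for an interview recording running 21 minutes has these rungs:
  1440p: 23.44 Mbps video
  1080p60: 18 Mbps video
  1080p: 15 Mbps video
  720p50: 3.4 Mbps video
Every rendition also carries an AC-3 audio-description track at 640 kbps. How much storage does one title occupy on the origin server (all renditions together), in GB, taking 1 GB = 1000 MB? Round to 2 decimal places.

21 min = 1260 s
Audio: 640 kbps = 0.640 Mbps.
Sum of rendition bitrates: (23.44+0.640) + (18+0.640) + (15+0.640) + (3.4+0.640) = 62.400 Mbps.
× 1260 s = 78,624 Mb = 9,828 MB = 9.828 GB.

9.83 GB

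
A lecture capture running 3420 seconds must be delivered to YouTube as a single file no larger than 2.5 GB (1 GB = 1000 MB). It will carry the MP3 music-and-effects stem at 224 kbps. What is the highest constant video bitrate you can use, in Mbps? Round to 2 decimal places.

Budget: 2.5 GB = 20000.0 Mb.
Total bitrate budget: 20000.0 Mb / 3420 s = 5.848 Mbps.
Audio: 224 kbps = 0.224 Mbps.
Video: 5.848 − 0.224 = 5.624 Mbps.

5.62 Mbps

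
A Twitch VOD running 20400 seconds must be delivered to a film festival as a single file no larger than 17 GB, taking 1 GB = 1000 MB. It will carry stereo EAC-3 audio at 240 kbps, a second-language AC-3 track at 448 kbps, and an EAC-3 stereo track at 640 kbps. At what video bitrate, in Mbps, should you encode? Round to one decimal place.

Budget: 17 GB = 136000.0 Mb.
Total bitrate budget: 136000.0 Mb / 20400 s = 6.667 Mbps.
Audio total: 240 + 448 + 640 = 1328 kbps = 1.328 Mbps.
Video: 6.667 − 1.328 = 5.339 Mbps.

5.3 Mbps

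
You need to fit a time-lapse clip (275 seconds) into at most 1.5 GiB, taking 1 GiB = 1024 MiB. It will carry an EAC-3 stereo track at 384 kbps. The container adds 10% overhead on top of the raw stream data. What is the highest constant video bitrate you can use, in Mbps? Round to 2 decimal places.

42.21 Mbps

Budget: 1.5 GiB = 12884.9 Mb.
Stream payload after overhead: 12884.9 / 1.10 = 11713.5 Mb.
Total bitrate budget: 11713.5 Mb / 275 s = 42.595 Mbps.
Audio: 384 kbps = 0.384 Mbps.
Video: 42.595 − 0.384 = 42.211 Mbps.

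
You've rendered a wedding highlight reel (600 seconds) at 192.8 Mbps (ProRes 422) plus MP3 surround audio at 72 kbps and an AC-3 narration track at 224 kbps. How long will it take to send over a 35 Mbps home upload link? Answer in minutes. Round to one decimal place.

55.2 minutes

Audio total: 72 + 224 = 296 kbps = 0.296 Mbps.
Total bitrate: 193.096 Mbps.
File: 193.096 Mbps × 600 s = 115857.6 Mb.
At 35 Mbps: 115857.6 / 35 = 3310.2 s ≈ 55.2 minutes.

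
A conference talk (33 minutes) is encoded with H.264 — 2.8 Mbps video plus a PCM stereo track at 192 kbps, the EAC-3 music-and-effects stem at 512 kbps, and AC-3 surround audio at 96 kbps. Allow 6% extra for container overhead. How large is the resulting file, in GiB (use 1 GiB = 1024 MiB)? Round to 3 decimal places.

33 min = 1980 s
Audio total: 192 + 512 + 96 = 800 kbps = 0.800 Mbps.
Total bitrate: 2.8 + 0.800 = 3.600 Mbps.
Stream data: 3.600 Mbps × 1980 s = 7128.0 Mb.
With 6% container overhead: ×1.06.
7,556 Mb = 944,460,000 bytes ÷ 1,073,741,824 = 0.8796 GiB.

0.880 GiB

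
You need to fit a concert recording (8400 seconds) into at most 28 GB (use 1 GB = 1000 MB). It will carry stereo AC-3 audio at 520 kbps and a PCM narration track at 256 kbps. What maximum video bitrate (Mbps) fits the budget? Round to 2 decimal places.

Budget: 28 GB = 224000.0 Mb.
Total bitrate budget: 224000.0 Mb / 8400 s = 26.667 Mbps.
Audio total: 520 + 256 = 776 kbps = 0.776 Mbps.
Video: 26.667 − 0.776 = 25.891 Mbps.

25.89 Mbps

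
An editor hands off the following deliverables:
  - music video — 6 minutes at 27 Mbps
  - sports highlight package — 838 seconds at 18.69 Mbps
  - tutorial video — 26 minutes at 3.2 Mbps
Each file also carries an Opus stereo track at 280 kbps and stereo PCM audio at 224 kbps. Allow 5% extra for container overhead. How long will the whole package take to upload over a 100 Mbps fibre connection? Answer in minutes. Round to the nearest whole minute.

6 minutes

Audio total: 280 + 224 = 504 kbps = 0.504 Mbps.
music video: 27.504 Mbps × 360 s × 1.05 = 10396.5 Mb
sports highlight package: 19.194 Mbps × 838 s × 1.05 = 16888.8 Mb
tutorial video: 3.704 Mbps × 1560 s × 1.05 = 6067.2 Mb
Total: 33352.5 Mb = 4169.1 MB.
At 100 Mbps: 33352.5 / 100 = 334 s ≈ 5.56 minutes.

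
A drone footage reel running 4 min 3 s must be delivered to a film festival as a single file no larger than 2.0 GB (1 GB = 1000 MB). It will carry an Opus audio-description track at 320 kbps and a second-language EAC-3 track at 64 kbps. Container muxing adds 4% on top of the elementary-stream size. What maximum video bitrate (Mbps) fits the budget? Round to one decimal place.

Budget: 2.0 GB = 16000.0 Mb.
Stream payload after overhead: 16000.0 / 1.04 = 15384.6 Mb.
4 min 3 s = 243 s
Total bitrate budget: 15384.6 Mb / 243 s = 63.311 Mbps.
Audio total: 320 + 64 = 384 kbps = 0.384 Mbps.
Video: 63.311 − 0.384 = 62.927 Mbps.

62.9 Mbps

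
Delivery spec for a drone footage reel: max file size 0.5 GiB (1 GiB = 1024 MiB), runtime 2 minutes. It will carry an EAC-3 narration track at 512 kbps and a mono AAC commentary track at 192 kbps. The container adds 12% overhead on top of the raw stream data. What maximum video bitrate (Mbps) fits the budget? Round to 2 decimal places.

31.25 Mbps

Budget: 0.5 GiB = 4295.0 Mb.
Stream payload after overhead: 4295.0 / 1.12 = 3834.8 Mb.
2 min = 120 s
Total bitrate budget: 3834.8 Mb / 120 s = 31.957 Mbps.
Audio total: 512 + 192 = 704 kbps = 0.704 Mbps.
Video: 31.957 − 0.704 = 31.253 Mbps.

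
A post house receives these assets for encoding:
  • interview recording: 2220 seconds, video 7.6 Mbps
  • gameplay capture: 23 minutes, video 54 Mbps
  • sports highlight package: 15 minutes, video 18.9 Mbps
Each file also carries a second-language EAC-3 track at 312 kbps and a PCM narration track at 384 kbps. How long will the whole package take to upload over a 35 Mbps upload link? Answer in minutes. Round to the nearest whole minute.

53 minutes

Audio total: 312 + 384 = 696 kbps = 0.696 Mbps.
interview recording: 8.296 Mbps × 2220 s = 18417.1 Mb
gameplay capture: 54.696 Mbps × 1380 s = 75480.5 Mb
sports highlight package: 19.596 Mbps × 900 s = 17636.4 Mb
Total: 111534.0 Mb = 13941.8 MB.
At 35 Mbps: 111534.0 / 35 = 3187 s ≈ 53.1 minutes.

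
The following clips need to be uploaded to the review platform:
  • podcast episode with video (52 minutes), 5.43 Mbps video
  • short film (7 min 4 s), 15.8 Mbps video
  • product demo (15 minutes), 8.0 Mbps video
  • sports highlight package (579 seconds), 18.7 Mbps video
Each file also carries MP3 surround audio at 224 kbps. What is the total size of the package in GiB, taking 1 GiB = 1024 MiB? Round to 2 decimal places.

Audio: 224 kbps = 0.224 Mbps.
podcast episode with video: 5.654 Mbps × 3120 s = 17640.5 Mb
short film: 16.024 Mbps × 424 s = 6794.2 Mb
product demo: 8.224 Mbps × 900 s = 7401.6 Mb
sports highlight package: 18.924 Mbps × 579 s = 10957.0 Mb
Total: 42793.3 Mb = 5349.2 MB.
= 4.982 GiB.

4.98 GiB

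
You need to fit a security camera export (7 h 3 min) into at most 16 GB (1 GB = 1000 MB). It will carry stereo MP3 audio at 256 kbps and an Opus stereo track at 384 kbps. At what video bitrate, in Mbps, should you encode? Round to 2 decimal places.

Budget: 16 GB = 128000.0 Mb.
7 h 3 min = 423 min = 25380 s
Total bitrate budget: 128000.0 Mb / 25380 s = 5.043 Mbps.
Audio total: 256 + 384 = 640 kbps = 0.640 Mbps.
Video: 5.043 − 0.640 = 4.403 Mbps.

4.40 Mbps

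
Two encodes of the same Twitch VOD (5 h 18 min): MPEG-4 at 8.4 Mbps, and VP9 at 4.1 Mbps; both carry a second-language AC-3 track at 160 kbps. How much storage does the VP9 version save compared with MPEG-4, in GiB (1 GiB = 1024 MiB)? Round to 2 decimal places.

9.55 GiB

5 h 18 min = 318 min = 19080 s
Audio: 160 kbps = 0.160 Mbps.
MPEG-4: 8.560 Mbps × 19080 s = 163324.8 Mb = 19.014 GiB.
VP9: 4.260 Mbps × 19080 s = 81280.8 Mb = 9.462 GiB.
Saving: 19.014 − 9.462 = 9.551 GiB.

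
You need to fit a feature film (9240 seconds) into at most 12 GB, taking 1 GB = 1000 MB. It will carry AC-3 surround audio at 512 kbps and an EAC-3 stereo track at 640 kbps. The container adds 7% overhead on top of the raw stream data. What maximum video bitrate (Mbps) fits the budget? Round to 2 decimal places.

Budget: 12 GB = 96000.0 Mb.
Stream payload after overhead: 96000.0 / 1.07 = 89719.6 Mb.
Total bitrate budget: 89719.6 Mb / 9240 s = 9.710 Mbps.
Audio total: 512 + 640 = 1152 kbps = 1.152 Mbps.
Video: 9.710 − 1.152 = 8.558 Mbps.

8.56 Mbps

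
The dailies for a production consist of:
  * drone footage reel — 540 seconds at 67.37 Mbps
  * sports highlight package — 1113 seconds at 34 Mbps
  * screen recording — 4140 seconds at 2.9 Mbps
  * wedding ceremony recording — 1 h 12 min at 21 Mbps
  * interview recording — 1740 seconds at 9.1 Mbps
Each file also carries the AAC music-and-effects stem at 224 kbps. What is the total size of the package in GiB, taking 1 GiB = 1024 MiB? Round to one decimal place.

Audio: 224 kbps = 0.224 Mbps.
drone footage reel: 67.594 Mbps × 540 s = 36500.8 Mb
sports highlight package: 34.224 Mbps × 1113 s = 38091.3 Mb
screen recording: 3.124 Mbps × 4140 s = 12933.4 Mb
wedding ceremony recording: 21.224 Mbps × 4320 s = 91687.7 Mb
interview recording: 9.324 Mbps × 1740 s = 16223.8 Mb
Total: 195436.9 Mb = 24429.6 MB.
= 22.75 GiB.

22.8 GiB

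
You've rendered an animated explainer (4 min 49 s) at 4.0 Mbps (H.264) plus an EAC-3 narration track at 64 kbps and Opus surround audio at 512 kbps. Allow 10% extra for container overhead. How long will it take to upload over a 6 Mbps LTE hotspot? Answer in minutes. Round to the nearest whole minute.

4 min 49 s = 289 s
Audio total: 64 + 512 = 576 kbps = 0.576 Mbps.
Total bitrate: 4.576 Mbps.
File: 4.576 Mbps × 289 s = 1322.5 Mb.
With 10% container overhead: ×1.10. → 1454.7 Mb.
At 6 Mbps: 1454.7 / 6 = 242.5 s ≈ 4.04 minutes.

4 minutes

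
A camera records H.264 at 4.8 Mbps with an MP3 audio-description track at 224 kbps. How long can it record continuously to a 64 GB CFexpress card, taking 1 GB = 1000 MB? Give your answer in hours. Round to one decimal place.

Audio: 224 kbps = 0.224 Mbps.
Total bitrate: 4.8 + 0.224 = 5.024 Mbps.
Capacity: 64 GB = 512,000 Mb.
Recording time: 512,000 / 5.024 = 101,911 s ≈ 28.3 hours.

28.3 hours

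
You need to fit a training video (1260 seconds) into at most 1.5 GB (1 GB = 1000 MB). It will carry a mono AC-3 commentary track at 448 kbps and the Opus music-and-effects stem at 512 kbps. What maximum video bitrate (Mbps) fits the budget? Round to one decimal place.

8.6 Mbps

Budget: 1.5 GB = 12000.0 Mb.
Total bitrate budget: 12000.0 Mb / 1260 s = 9.524 Mbps.
Audio total: 448 + 512 = 960 kbps = 0.960 Mbps.
Video: 9.524 − 0.960 = 8.564 Mbps.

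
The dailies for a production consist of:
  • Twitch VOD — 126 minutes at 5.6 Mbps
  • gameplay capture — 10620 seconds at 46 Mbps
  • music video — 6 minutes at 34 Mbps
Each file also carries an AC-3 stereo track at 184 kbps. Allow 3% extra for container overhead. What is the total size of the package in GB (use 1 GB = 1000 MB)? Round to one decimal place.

70.4 GB

Audio: 184 kbps = 0.184 Mbps.
Twitch VOD: 5.784 Mbps × 7560 s × 1.03 = 45038.9 Mb
gameplay capture: 46.184 Mbps × 10620 s × 1.03 = 505188.3 Mb
music video: 34.184 Mbps × 360 s × 1.03 = 12675.4 Mb
Total: 562902.6 Mb = 70362.8 MB.
= 70.36 GB.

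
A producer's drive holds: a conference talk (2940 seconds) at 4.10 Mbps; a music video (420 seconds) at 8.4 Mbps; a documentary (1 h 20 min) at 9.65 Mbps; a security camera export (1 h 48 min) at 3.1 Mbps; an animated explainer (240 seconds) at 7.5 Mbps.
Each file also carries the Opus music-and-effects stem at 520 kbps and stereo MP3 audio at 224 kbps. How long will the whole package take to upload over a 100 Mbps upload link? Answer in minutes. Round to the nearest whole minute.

Audio total: 520 + 224 = 744 kbps = 0.744 Mbps.
conference talk: 4.844 Mbps × 2940 s = 14241.4 Mb
music video: 9.144 Mbps × 420 s = 3840.5 Mb
documentary: 10.394 Mbps × 4800 s = 49891.2 Mb
security camera export: 3.844 Mbps × 6480 s = 24909.1 Mb
animated explainer: 8.244 Mbps × 240 s = 1978.6 Mb
Total: 94860.7 Mb = 11857.6 MB.
At 100 Mbps: 94860.7 / 100 = 949 s ≈ 15.8 minutes.

16 minutes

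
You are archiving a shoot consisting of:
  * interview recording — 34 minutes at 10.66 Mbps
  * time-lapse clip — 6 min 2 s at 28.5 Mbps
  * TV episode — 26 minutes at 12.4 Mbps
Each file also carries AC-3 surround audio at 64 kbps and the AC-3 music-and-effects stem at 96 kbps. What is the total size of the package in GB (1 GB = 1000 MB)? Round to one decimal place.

6.5 GB

Audio total: 64 + 96 = 160 kbps = 0.160 Mbps.
interview recording: 10.820 Mbps × 2040 s = 22072.8 Mb
time-lapse clip: 28.660 Mbps × 362 s = 10374.9 Mb
TV episode: 12.560 Mbps × 1560 s = 19593.6 Mb
Total: 52041.3 Mb = 6505.2 MB.
= 6.505 GB.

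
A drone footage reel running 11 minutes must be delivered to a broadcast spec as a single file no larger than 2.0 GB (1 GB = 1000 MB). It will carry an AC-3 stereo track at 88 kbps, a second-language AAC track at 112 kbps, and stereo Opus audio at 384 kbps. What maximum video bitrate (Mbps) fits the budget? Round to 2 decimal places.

23.66 Mbps

Budget: 2.0 GB = 16000.0 Mb.
11 min = 660 s
Total bitrate budget: 16000.0 Mb / 660 s = 24.242 Mbps.
Audio total: 88 + 112 + 384 = 584 kbps = 0.584 Mbps.
Video: 24.242 − 0.584 = 23.658 Mbps.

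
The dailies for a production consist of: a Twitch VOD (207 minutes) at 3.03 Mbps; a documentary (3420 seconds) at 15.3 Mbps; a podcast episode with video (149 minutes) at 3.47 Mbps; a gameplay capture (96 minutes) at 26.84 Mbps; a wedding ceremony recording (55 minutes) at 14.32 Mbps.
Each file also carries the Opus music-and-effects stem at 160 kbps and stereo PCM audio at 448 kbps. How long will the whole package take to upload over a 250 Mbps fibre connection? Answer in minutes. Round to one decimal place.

Audio total: 160 + 448 = 608 kbps = 0.608 Mbps.
Twitch VOD: 3.638 Mbps × 12420 s = 45184.0 Mb
documentary: 15.908 Mbps × 3420 s = 54405.4 Mb
podcast episode with video: 4.078 Mbps × 8940 s = 36457.3 Mb
gameplay capture: 27.448 Mbps × 5760 s = 158100.5 Mb
wedding ceremony recording: 14.928 Mbps × 3300 s = 49262.4 Mb
Total: 343409.5 Mb = 42926.2 MB.
At 250 Mbps: 343409.5 / 250 = 1374 s ≈ 22.9 minutes.

22.9 minutes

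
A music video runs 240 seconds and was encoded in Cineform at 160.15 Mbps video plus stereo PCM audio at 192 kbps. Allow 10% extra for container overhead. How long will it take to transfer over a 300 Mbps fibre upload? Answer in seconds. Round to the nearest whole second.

Audio: 192 kbps = 0.192 Mbps.
Total bitrate: 160.342 Mbps.
File: 160.342 Mbps × 240 s = 38482.1 Mb.
With 10% container overhead: ×1.10. → 42330.3 Mb.
At 300 Mbps: 42330.3 / 300 = 141.1 s ≈ 141 seconds.

141 seconds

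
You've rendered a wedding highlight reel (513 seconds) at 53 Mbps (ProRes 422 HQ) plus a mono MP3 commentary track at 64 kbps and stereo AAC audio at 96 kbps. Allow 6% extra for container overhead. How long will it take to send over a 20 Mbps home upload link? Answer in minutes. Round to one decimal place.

24.1 minutes

Audio total: 64 + 96 = 160 kbps = 0.160 Mbps.
Total bitrate: 53.160 Mbps.
File: 53.160 Mbps × 513 s = 27271.1 Mb.
With 6% container overhead: ×1.06. → 28907.3 Mb.
At 20 Mbps: 28907.3 / 20 = 1445.4 s ≈ 24.1 minutes.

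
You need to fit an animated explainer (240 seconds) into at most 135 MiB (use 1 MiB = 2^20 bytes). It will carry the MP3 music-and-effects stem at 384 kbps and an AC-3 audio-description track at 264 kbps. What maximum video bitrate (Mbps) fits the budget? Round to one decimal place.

4.1 Mbps

Budget: 135 MiB = 1132.5 Mb.
Total bitrate budget: 1132.5 Mb / 240 s = 4.719 Mbps.
Audio total: 384 + 264 = 648 kbps = 0.648 Mbps.
Video: 4.719 − 0.648 = 4.071 Mbps.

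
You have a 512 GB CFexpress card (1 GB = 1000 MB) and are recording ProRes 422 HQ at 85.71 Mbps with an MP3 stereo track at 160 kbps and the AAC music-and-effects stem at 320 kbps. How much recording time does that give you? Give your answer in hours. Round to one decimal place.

Audio total: 160 + 320 = 480 kbps = 0.480 Mbps.
Total bitrate: 85.71 + 0.480 = 86.190 Mbps.
Capacity: 512 GB = 4,096,000 Mb.
Recording time: 4,096,000 / 86.190 = 47,523 s ≈ 13.2 hours.

13.2 hours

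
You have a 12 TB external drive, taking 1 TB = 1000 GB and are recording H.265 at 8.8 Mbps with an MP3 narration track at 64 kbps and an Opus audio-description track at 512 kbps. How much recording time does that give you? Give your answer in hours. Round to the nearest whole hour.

2844 hours

Audio total: 64 + 512 = 576 kbps = 0.576 Mbps.
Total bitrate: 8.8 + 0.576 = 9.376 Mbps.
Capacity: 12 TB = 96,000,000 Mb.
Recording time: 96,000,000 / 9.376 = 10,238,908 s ≈ 2,844 hours.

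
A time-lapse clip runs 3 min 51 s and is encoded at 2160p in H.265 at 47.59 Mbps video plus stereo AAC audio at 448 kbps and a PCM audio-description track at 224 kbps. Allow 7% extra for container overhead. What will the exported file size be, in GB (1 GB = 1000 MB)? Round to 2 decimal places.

3 min 51 s = 231 s
Audio total: 448 + 224 = 672 kbps = 0.672 Mbps.
Total bitrate: 47.59 + 0.672 = 48.262 Mbps.
Stream data: 48.262 Mbps × 231 s = 11148.5 Mb.
With 7% container overhead: ×1.07.
11,929 Mb ÷ 8 = 1,491 MB → 1.491 GB.

1.49 GB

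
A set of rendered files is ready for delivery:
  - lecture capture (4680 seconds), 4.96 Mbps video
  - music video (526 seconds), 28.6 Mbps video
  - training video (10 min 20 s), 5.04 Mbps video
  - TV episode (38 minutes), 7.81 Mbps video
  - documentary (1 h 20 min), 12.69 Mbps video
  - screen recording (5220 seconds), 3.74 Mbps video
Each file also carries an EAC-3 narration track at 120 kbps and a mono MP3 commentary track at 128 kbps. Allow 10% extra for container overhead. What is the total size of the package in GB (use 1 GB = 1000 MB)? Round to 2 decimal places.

Audio total: 120 + 128 = 248 kbps = 0.248 Mbps.
lecture capture: 5.208 Mbps × 4680 s × 1.10 = 26810.8 Mb
music video: 28.848 Mbps × 526 s × 1.10 = 16691.5 Mb
training video: 5.288 Mbps × 620 s × 1.10 = 3606.4 Mb
TV episode: 8.058 Mbps × 2280 s × 1.10 = 20209.5 Mb
documentary: 12.938 Mbps × 4800 s × 1.10 = 68312.6 Mb
screen recording: 3.988 Mbps × 5220 s × 1.10 = 22899.1 Mb
Total: 158529.9 Mb = 19816.2 MB.
= 19.82 GB.

19.82 GB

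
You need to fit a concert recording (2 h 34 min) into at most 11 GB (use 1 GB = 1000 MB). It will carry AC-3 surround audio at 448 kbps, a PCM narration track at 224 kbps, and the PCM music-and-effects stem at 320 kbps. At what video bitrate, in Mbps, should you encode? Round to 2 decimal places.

Budget: 11 GB = 88000.0 Mb.
2 h 34 min = 154 min = 9240 s
Total bitrate budget: 88000.0 Mb / 9240 s = 9.524 Mbps.
Audio total: 448 + 224 + 320 = 992 kbps = 0.992 Mbps.
Video: 9.524 − 0.992 = 8.532 Mbps.

8.53 Mbps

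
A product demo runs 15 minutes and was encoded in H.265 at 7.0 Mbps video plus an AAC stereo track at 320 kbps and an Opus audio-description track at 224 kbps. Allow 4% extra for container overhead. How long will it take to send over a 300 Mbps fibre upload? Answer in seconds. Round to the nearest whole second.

24 seconds

15 min = 900 s
Audio total: 320 + 224 = 544 kbps = 0.544 Mbps.
Total bitrate: 7.544 Mbps.
File: 7.544 Mbps × 900 s = 6789.6 Mb.
With 4% container overhead: ×1.04. → 7061.2 Mb.
At 300 Mbps: 7061.2 / 300 = 23.5 s ≈ 23.5 seconds.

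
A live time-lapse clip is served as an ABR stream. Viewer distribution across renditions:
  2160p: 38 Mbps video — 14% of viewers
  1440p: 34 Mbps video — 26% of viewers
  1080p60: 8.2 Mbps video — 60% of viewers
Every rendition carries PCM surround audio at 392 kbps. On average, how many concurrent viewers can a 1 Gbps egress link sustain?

Audio: 392 kbps = 0.392 Mbps.
Average per-viewer bitrate: 0.14×38.392 + 0.26×34.392 + 0.60×8.592 = 19.472 Mbps.
1 Gbps = 1,000 Mbps; 1,000 / 19.472 = 51.36 → 51.

51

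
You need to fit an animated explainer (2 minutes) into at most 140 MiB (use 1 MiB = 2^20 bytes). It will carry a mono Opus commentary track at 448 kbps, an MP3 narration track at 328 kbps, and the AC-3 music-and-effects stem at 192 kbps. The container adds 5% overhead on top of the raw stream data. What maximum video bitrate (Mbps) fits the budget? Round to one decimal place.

8.4 Mbps

Budget: 140 MiB = 1174.4 Mb.
Stream payload after overhead: 1174.4 / 1.05 = 1118.5 Mb.
2 min = 120 s
Total bitrate budget: 1118.5 Mb / 120 s = 9.321 Mbps.
Audio total: 448 + 328 + 192 = 968 kbps = 0.968 Mbps.
Video: 9.321 − 0.968 = 8.353 Mbps.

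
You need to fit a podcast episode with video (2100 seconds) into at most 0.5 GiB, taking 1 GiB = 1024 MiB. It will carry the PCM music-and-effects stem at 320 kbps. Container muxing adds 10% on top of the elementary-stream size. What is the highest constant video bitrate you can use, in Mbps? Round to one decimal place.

Budget: 0.5 GiB = 4295.0 Mb.
Stream payload after overhead: 4295.0 / 1.10 = 3904.5 Mb.
Total bitrate budget: 3904.5 Mb / 2100 s = 1.859 Mbps.
Audio: 320 kbps = 0.320 Mbps.
Video: 1.859 − 0.320 = 1.539 Mbps.

1.5 Mbps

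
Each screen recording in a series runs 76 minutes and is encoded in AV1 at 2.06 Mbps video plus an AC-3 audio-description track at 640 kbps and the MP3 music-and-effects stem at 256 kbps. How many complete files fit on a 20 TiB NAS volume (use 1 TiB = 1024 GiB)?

13051

76 min = 4560 s
Audio total: 640 + 256 = 896 kbps = 0.896 Mbps.
Total bitrate: 2.956 Mbps.
Per item: 2.956 Mbps × 4560 s = 13,479 Mb = 1,685 MB.
Capacity: 20 TiB = 175,921,860 Mb; 13051.20 items → 13051 complete.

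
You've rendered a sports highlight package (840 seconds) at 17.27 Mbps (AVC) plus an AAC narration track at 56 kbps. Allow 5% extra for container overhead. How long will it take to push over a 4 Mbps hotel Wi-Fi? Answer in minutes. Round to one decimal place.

63.7 minutes

Audio: 56 kbps = 0.056 Mbps.
Total bitrate: 17.326 Mbps.
File: 17.326 Mbps × 840 s = 14553.8 Mb.
With 5% container overhead: ×1.05. → 15281.5 Mb.
At 4 Mbps: 15281.5 / 4 = 3820.4 s ≈ 63.7 minutes.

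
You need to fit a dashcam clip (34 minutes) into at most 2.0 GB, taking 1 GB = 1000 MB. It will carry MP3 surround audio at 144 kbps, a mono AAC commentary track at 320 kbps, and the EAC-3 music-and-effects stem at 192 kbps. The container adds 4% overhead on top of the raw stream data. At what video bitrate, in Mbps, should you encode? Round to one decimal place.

Budget: 2.0 GB = 16000.0 Mb.
Stream payload after overhead: 16000.0 / 1.04 = 15384.6 Mb.
34 min = 2040 s
Total bitrate budget: 15384.6 Mb / 2040 s = 7.541 Mbps.
Audio total: 144 + 320 + 192 = 656 kbps = 0.656 Mbps.
Video: 7.541 − 0.656 = 6.885 Mbps.

6.9 Mbps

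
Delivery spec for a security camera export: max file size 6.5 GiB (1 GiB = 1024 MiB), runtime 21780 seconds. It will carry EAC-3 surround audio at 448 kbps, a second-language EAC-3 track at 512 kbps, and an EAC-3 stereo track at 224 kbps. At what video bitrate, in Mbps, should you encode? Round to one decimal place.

Budget: 6.5 GiB = 55834.6 Mb.
Total bitrate budget: 55834.6 Mb / 21780 s = 2.564 Mbps.
Audio total: 448 + 512 + 224 = 1184 kbps = 1.184 Mbps.
Video: 2.564 − 1.184 = 1.380 Mbps.

1.4 Mbps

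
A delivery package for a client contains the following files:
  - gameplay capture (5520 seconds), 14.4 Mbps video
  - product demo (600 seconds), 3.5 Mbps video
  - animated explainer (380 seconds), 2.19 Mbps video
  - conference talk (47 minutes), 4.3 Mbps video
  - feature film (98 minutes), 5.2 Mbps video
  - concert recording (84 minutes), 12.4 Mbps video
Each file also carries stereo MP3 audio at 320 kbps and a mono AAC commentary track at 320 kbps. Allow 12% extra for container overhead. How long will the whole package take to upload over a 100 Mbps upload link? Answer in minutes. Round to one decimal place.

Audio total: 320 + 320 = 640 kbps = 0.640 Mbps.
gameplay capture: 15.040 Mbps × 5520 s × 1.12 = 92983.3 Mb
product demo: 4.140 Mbps × 600 s × 1.12 = 2782.1 Mb
animated explainer: 2.830 Mbps × 380 s × 1.12 = 1204.4 Mb
conference talk: 4.940 Mbps × 2820 s × 1.12 = 15602.5 Mb
feature film: 5.840 Mbps × 5880 s × 1.12 = 38459.9 Mb
concert recording: 13.040 Mbps × 5040 s × 1.12 = 73608.2 Mb
Total: 224640.4 Mb = 28080.1 MB.
At 100 Mbps: 224640.4 / 100 = 2246 s ≈ 37.4 minutes.

37.4 minutes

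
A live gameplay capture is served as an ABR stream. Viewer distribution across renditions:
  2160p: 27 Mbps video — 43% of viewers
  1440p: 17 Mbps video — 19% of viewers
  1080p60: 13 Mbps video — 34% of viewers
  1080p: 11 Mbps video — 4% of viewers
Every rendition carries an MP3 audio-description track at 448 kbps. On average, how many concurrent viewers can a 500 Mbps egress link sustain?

Audio: 448 kbps = 0.448 Mbps.
Average per-viewer bitrate: 0.43×27.448 + 0.19×17.448 + 0.34×13.448 + 0.04×11.448 = 20.148 Mbps.
500 Mbps = 500.0 Mbps; 500.0 / 20.148 = 24.82 → 24.

24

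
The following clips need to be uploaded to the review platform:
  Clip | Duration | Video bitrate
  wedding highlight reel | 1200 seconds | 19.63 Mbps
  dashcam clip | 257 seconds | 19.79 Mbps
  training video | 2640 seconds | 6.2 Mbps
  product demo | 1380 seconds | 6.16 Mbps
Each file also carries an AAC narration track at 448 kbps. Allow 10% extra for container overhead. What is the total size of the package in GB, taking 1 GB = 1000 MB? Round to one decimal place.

7.7 GB

Audio: 448 kbps = 0.448 Mbps.
wedding highlight reel: 20.078 Mbps × 1200 s × 1.10 = 26503.0 Mb
dashcam clip: 20.238 Mbps × 257 s × 1.10 = 5721.3 Mb
training video: 6.648 Mbps × 2640 s × 1.10 = 19305.8 Mb
product demo: 6.608 Mbps × 1380 s × 1.10 = 10030.9 Mb
Total: 61561.0 Mb = 7695.1 MB.
= 7.695 GB.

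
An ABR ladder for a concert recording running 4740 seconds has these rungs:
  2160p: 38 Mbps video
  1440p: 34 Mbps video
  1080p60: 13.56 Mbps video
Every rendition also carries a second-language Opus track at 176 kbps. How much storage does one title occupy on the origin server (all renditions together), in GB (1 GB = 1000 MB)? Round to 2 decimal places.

51.01 GB

Audio: 176 kbps = 0.176 Mbps.
Sum of rendition bitrates: (38+0.176) + (34+0.176) + (13.56+0.176) = 86.088 Mbps.
× 4740 s = 408,057 Mb = 51,007 MB = 51.01 GB.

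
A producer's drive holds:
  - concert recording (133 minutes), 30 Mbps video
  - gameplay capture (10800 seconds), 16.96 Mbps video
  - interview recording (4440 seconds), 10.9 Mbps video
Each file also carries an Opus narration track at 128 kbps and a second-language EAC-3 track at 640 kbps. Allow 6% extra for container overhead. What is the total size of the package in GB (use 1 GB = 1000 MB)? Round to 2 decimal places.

64.77 GB

Audio total: 128 + 640 = 768 kbps = 0.768 Mbps.
concert recording: 30.768 Mbps × 7980 s × 1.06 = 260260.4 Mb
gameplay capture: 17.728 Mbps × 10800 s × 1.06 = 202950.1 Mb
interview recording: 11.668 Mbps × 4440 s × 1.06 = 54914.3 Mb
Total: 518124.8 Mb = 64765.6 MB.
= 64.77 GB.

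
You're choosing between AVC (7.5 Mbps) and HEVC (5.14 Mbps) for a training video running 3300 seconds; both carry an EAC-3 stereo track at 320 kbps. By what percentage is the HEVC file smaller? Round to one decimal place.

30.2%

Audio: 320 kbps = 0.320 Mbps.
AVC: 7.820 Mbps × 3300 s = 25806.0 Mb = 3.226 GB.
HEVC: 5.460 Mbps × 3300 s = 18018.0 Mb = 2.252 GB.
Reduction: (1 − 2.252/3.226) × 100 = 30.18%.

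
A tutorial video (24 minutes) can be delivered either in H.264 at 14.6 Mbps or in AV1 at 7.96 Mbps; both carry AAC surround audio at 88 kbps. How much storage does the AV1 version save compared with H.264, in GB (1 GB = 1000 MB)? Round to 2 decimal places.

1.20 GB

24 min = 1440 s
Audio: 88 kbps = 0.088 Mbps.
H.264: 14.688 Mbps × 1440 s = 21150.7 Mb = 2.644 GB.
AV1: 8.048 Mbps × 1440 s = 11589.1 Mb = 1.449 GB.
Saving: 2.644 − 1.449 = 1.195 GB.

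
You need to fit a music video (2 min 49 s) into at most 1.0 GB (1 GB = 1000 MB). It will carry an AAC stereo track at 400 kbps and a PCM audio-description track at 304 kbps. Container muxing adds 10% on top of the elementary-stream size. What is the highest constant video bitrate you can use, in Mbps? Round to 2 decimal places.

Budget: 1.0 GB = 8000.0 Mb.
Stream payload after overhead: 8000.0 / 1.10 = 7272.7 Mb.
2 min 49 s = 169 s
Total bitrate budget: 7272.7 Mb / 169 s = 43.034 Mbps.
Audio total: 400 + 304 = 704 kbps = 0.704 Mbps.
Video: 43.034 − 0.704 = 42.330 Mbps.

42.33 Mbps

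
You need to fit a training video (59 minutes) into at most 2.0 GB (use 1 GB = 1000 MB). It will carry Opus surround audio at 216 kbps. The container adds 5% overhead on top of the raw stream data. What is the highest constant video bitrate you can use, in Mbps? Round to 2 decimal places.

Budget: 2.0 GB = 16000.0 Mb.
Stream payload after overhead: 16000.0 / 1.05 = 15238.1 Mb.
59 min = 3540 s
Total bitrate budget: 15238.1 Mb / 3540 s = 4.305 Mbps.
Audio: 216 kbps = 0.216 Mbps.
Video: 4.305 − 0.216 = 4.089 Mbps.

4.09 Mbps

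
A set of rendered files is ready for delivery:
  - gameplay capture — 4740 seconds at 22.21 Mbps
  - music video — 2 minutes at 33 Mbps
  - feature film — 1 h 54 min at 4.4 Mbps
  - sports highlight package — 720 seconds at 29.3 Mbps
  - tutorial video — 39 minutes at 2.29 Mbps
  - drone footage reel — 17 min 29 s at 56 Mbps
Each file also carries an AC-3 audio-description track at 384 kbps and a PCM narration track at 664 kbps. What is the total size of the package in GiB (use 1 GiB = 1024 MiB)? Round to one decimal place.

28.1 GiB

Audio total: 384 + 664 = 1048 kbps = 1.048 Mbps.
gameplay capture: 23.258 Mbps × 4740 s = 110242.9 Mb
music video: 34.048 Mbps × 120 s = 4085.8 Mb
feature film: 5.448 Mbps × 6840 s = 37264.3 Mb
sports highlight package: 30.348 Mbps × 720 s = 21850.6 Mb
tutorial video: 3.338 Mbps × 2340 s = 7810.9 Mb
drone footage reel: 57.048 Mbps × 1049 s = 59843.4 Mb
Total: 241097.8 Mb = 30137.2 MB.
= 28.07 GiB.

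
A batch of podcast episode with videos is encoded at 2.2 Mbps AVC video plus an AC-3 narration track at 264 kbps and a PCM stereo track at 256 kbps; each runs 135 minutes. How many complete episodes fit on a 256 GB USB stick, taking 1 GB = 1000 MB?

135 min = 8100 s
Audio total: 264 + 256 = 520 kbps = 0.520 Mbps.
Total bitrate: 2.720 Mbps.
Per item: 2.720 Mbps × 8100 s = 22,032 Mb = 2,754 MB.
Capacity: 256 GB = 2,048,000 Mb; 92.96 items → 92 complete.

92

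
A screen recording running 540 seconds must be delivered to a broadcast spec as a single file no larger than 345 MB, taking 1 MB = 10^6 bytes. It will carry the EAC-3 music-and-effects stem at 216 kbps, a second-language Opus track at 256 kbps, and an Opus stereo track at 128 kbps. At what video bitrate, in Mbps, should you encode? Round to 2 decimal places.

4.51 Mbps

Budget: 345 MB = 2760.0 Mb.
Total bitrate budget: 2760.0 Mb / 540 s = 5.111 Mbps.
Audio total: 216 + 256 + 128 = 600 kbps = 0.600 Mbps.
Video: 5.111 − 0.600 = 4.511 Mbps.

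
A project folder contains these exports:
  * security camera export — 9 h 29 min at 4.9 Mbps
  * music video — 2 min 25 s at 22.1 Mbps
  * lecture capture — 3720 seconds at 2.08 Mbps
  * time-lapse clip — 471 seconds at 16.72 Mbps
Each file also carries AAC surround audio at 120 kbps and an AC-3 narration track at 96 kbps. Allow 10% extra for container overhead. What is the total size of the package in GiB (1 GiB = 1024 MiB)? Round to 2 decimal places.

Audio total: 120 + 96 = 216 kbps = 0.216 Mbps.
security camera export: 5.116 Mbps × 34140 s × 1.10 = 192126.3 Mb
music video: 22.316 Mbps × 145 s × 1.10 = 3559.4 Mb
lecture capture: 2.296 Mbps × 3720 s × 1.10 = 9395.2 Mb
time-lapse clip: 16.936 Mbps × 471 s × 1.10 = 8774.5 Mb
Total: 213855.4 Mb = 26731.9 MB.
= 24.90 GiB.

24.90 GiB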